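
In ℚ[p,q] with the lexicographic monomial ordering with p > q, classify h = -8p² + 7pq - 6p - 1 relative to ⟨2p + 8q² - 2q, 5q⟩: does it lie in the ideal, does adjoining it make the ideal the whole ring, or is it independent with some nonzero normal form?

First compute the reduced Gröbner basis of I by Buchberger's algorithm.
f_1 = 2p + 8q² - 2q, LT = p.
f_2 = 5q, LT = q.

The S-polynomials (S(f_1,f_2)) all reduce to 0 modulo the current basis, so we have a Gröbner basis.
Inter-reduce: drop elements whose leading term is divisible by another's, tail-reduce, and make monic.
Reduced Gröbner basis: {p, q}.
Label its elements g_1 = p, g_2 = q.

Reduce h = -8p² + 7pq - 6p - 1 modulo G:
  leading term p²: subtract (-8p)·g_1 from -8p² + 7pq - 6p - 1 → 7pq - 6p - 1
  leading term pq: subtract (7q)·g_1 from 7pq - 6p - 1 → -6p - 1
  leading term p: subtract (-6)·g_1 from -6p - 1 → -1
  leading term 1: no divisor's leading term divides it; move -1 to the remainder.
  normal form = -1.
The normal form is nonzero, so h ∉ I. Since h minus its normal form lies in I, I + (h) = I + (r) where r = -1; decide whether this ideal is the whole ring.
Here r = -1 is a nonzero constant, hence a unit: 1 ∈ I + (h), the Gröbner basis of I + (h) is {1}, and the enlarged system has no common solution — adjoining h is inconsistent.

Ideal membership is decidable via reduction modulo a Gröbner basis.

Adjoining -8p² + 7pq - 6p - 1 makes the ideal the whole ring: the system is inconsistent.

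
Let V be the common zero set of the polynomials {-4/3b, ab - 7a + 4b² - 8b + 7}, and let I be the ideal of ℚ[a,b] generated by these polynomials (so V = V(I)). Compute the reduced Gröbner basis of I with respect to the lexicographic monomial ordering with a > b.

G = {a - 1, b}

f_1 = -4/3b, LT = b.
f_2 = ab - 7a + 4b² - 8b + 7, LT = ab.

S(f_1,f_2): lcm = ab. S = 7a - 4b² + 8b - 7.
  leading term a: no divisor's leading term divides it; move 7a to the remainder.
  leading term b²: subtract (3b)·f_1 from -4b² + 8b - 7 → 8b - 7
  leading term b: subtract (-6)·f_1 from 8b - 7 → -7
  leading term 1: no divisor's leading term divides it; move -7 to the remainder.
  remainder 7a - 7 ≠ 0; add g_3 = 7a - 7 to the basis.

The other S-polynomials (S(f_1,g_3), S(f_2,g_3)) all reduce to 0 modulo the current basis, so we have a Gröbner basis.
Inter-reduce: drop elements whose leading term is divisible by another's, tail-reduce, and make monic.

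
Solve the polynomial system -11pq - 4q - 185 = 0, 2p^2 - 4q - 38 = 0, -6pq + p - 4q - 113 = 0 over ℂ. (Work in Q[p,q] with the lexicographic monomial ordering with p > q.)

{(3, -5)}

Compute a lex Gröbner basis by Buchberger's algorithm.
f_1 = -11pq - 4q - 185, LT = pq.
f_2 = 2p^2 - 4q - 38, LT = p^2.
f_3 = -6pq + p - 4q - 113, LT = pq.

S(f_1,f_2): lcm = p^2q. S = 4/11pq + 185/11p + 2q^2 + 19q.
  leading term pq: subtract (-4/121)·f_1 from 4/11pq + 185/11p + 2q^2 + 19q → 185/11p + 2q^2 + 2283/121q - 740/121
  leading term p: no divisor's leading term divides it; move 185/11p to the remainder.
  leading term q^2: no divisor's leading term divides it; move 2q^2 to the remainder.
  leading term q: no divisor's leading term divides it; move 2283/121q to the remainder.
  leading term 1: no divisor's leading term divides it; move -740/121 to the remainder.
  remainder 185/11p + 2q^2 + 2283/121q - 740/121 ≠ 0; add h_4 = 185/11p + 2q^2 + 2283/121q - 740/121 to the basis.

S(f_1,f_3): lcm = pq. S = 1/6p - 10/33q - 133/66.
  leading term p: subtract (11/1110)·h_4 from 1/6p - 10/33q - 133/66 → -11/555q^2 - 5983/12210q - 43/22
  leading term q^2: no divisor's leading term divides it; move -11/555q^2 to the remainder.
  leading term q: no divisor's leading term divides it; move -5983/12210q to the remainder.
  leading term 1: no divisor's leading term divides it; move -43/22 to the remainder.
  remainder -11/555q^2 - 5983/12210q - 43/22 ≠ 0; add h_5 = -11/555q^2 - 5983/12210q - 43/22 to the basis.

S(f_2,f_3): lcm = p^2q. S = 1/6p^2 - 2/3pq - 113/6p - 2q^2 - 19q.
  leading term p^2: subtract (1/12)·f_2 from 1/6p^2 - 2/3pq - 113/6p - 2q^2 - 19q → -2/3pq - 113/6p - 2q^2 - 56/3q + 19/6
  leading term pq: subtract (2/33)·f_1 from -2/3pq - 113/6p - 2q^2 - 56/3q + 19/6 → -113/6p - 2q^2 - 608/33q + 949/66
  leading term p: subtract (-1243/1110)·h_4 from -113/6p - 2q^2 - 608/33q + 949/66 → 133/555q^2 + 33019/12210q + 497/66
  leading term q^2: subtract (-133/11)·h_5 from 133/555q^2 + 33019/12210q + 497/66 → -1169/363q - 5845/363
  leading term q: no divisor's leading term divides it; move -1169/363q to the remainder.
  leading term 1: no divisor's leading term divides it; move -5845/363 to the remainder.
  remainder -1169/363q - 5845/363 ≠ 0; add h_6 = -1169/363q - 5845/363 to the basis.

S(f_1,h_4): lcm = pq. S = -22/185q^3 - 2283/2035q^2 + 8/11q + 185/11.
  leading term q^3: subtract (6q)·h_5 from -22/185q^3 - 2283/2035q^2 + 8/11q + 185/11 → 20/11q^2 + 137/11q + 185/11
  leading term q^2: subtract (-11100/121)·h_5 from 20/11q^2 + 137/11q + 185/11 → -43253/1331q - 216265/1331
  leading term q: subtract (111/11)·h_6 from -43253/1331q - 216265/1331 → 0
  remainder 0.

S(f_2,h_4): lcm = p^2. S = -22/185pq^2 - 2283/2035pq + 4/11p - 2q - 19.
  leading term pq^2: subtract (2/185q)·f_1 from -22/185pq^2 - 2283/2035pq + 4/11p - 2q - 19 → -2283/2035pq + 4/11p + 8/185q^2 - 19
  leading term pq: subtract (2283/22385)·f_1 from -2283/2035pq + 4/11p + 8/185q^2 - 19 → 4/11p + 8/185q^2 + 9132/22385q - 16/121
  leading term p: subtract (4/185)·h_4 from 4/11p + 8/185q^2 + 9132/22385q - 16/121 → 0
  remainder 0.

S(f_3,h_4): lcm = pq. S = -1/6p - 22/185q^3 - 2283/2035q^2 + 34/33q + 113/6.
  leading term p: subtract (-11/1110)·h_4 from -1/6p - 22/185q^3 - 2283/2035q^2 + 34/33q + 113/6 → -22/185q^3 - 6728/6105q^2 + 14863/12210q + 413/22
  leading term q^3: subtract (6q)·h_5 from -22/185q^3 - 6728/6105q^2 + 14863/12210q + 413/22 → 11221/6105q^2 + 158053/12210q + 413/22
  leading term q^2: subtract (-11221/121)·h_5 from 11221/6105q^2 + 158053/12210q + 413/22 → -43253/1331q - 216265/1331
  leading term q: subtract (111/11)·h_6 from -43253/1331q - 216265/1331 → 0
  remainder 0.

S(f_1,h_5): lcm = pq^2. S = -5983/242pq - 23865/242p + 4/11q^2 + 185/11q.
  leading term pq: subtract (5983/2662)·f_1 from -5983/242pq - 23865/242p + 4/11q^2 + 185/11q → -23865/242p + 4/11q^2 + 34351/1331q + 1106855/2662
  leading term p: subtract (-129/22)·h_4 from -23865/242p + 4/11q^2 + 34351/1331q + 1106855/2662 → 133/11q^2 + 33019/242q + 91945/242
  leading term q^2: subtract (-73815/121)·h_5 from 133/11q^2 + 33019/242q + 91945/242 → -216265/1331q - 1081325/1331
  leading term q: subtract (555/11)·h_6 from -216265/1331q - 1081325/1331 → 0
  remainder 0.

S(f_2,h_5): leading monomials are coprime, so the S-polynomial reduces to 0 (Buchberger's first criterion).
S(f_3,h_5): lcm = pq^2. S = -9035/363pq - 23865/242p + 2/3q^2 + 113/6q.
  leading term pq: subtract (9035/3993)·f_1 from -9035/363pq - 23865/242p + 2/3q^2 + 113/6q → -23865/242p + 2/3q^2 + 222683/7986q + 1671475/3993
  leading term p: subtract (-129/22)·h_4 from -23865/242p + 2/3q^2 + 222683/7986q + 1671475/3993 → 409/33q^2 + 50282/363q + 138935/363
  leading term q^2: subtract (-75665/121)·h_5 from 409/33q^2 + 50282/363q + 138935/363 → -1340843/7986q - 6704215/7986
  leading term q: subtract (1147/22)·h_6 from -1340843/7986q - 6704215/7986 → 0
  remainder 0.

S(h_4,h_5): leading monomials are coprime, so the S-polynomial reduces to 0 (Buchberger's first criterion).
S(f_1,h_6): lcm = pq. S = -5p + 4/11q + 185/11.
  leading term p: subtract (-11/37)·h_4 from -5p + 4/11q + 185/11 → 22/37q^2 + 221/37q + 15
  leading term q^2: subtract (-30)·h_5 from 22/37q^2 + 221/37q + 15 → -96/11q - 480/11
  leading term q: subtract (3168/1169)·h_6 from -96/11q - 480/11 → 0
  remainder 0.

S(f_2,h_6): leading monomials are coprime, so the S-polynomial reduces to 0 (Buchberger's first criterion).
S(f_3,h_6): lcm = pq. S = -31/6p + 2/3q + 113/6.
  leading term p: subtract (-341/1110)·h_4 from -31/6p + 2/3q + 113/6 → 341/555q^2 + 78913/12210q + 373/22
  leading term q^2: subtract (-31)·h_5 from 341/555q^2 + 78913/12210q + 373/22 → -96/11q - 480/11
  leading term q: subtract (3168/1169)·h_6 from -96/11q - 480/11 → 0
  remainder 0.

S(h_4,h_6): leading monomials are coprime, so the S-polynomial reduces to 0 (Buchberger's first criterion).
S(h_5,h_6): lcm = q^2. S = 4773/242q + 23865/242.
  leading term q: subtract (-14319/2338)·h_6 from 4773/242q + 23865/242 → 0
  remainder 0.

Every S-polynomial of the final basis reduces to 0, so we have a Gröbner basis.
Inter-reduce: drop elements whose leading term is divisible by another's, tail-reduce, and make monic.
Reduced Gröbner basis: {p - 3, q + 5}.

Since the basis is lex-ordered, q + 5 is univariate in q. Its roots are {-5}. Back-substituting each root into the other basis elements fixes the other coordinates.
  q = -5: the earlier basis element becomes p - 3 = 0, giving p = 3 — point (3, -5).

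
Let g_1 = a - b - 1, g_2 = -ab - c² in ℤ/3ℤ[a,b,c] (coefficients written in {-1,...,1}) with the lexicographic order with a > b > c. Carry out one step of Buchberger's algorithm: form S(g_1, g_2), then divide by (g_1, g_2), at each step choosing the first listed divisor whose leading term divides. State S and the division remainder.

lcm(LM(g_1), LM(g_2)) = ab.
S = (lcm/LT(g_1))·g_1 − (lcm/LT(g_2))·g_2 = -b² - b - c².
Reduce S modulo (g_1, g_2) in that order:
  leading term b²: no divisor's leading term divides it; move -b² to the remainder.
  leading term b: no divisor's leading term divides it; move -b to the remainder.
  leading term c²: no divisor's leading term divides it; move -c² to the remainder.
The remainder -b² - b - c² is nonzero, so it would be added as the next basis element.
An S-polynomial is built so that the two leading terms cancel; whether anything survives reduction is exactly the Gröbner-basis criterion.

S(g_1, g_2) = -b² - b - c²; remainder on division = -b² - b - c².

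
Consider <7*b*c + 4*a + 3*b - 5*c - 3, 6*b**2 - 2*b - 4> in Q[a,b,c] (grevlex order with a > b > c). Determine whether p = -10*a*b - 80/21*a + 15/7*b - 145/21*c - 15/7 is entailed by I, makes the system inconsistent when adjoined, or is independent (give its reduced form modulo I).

-10*a*b - 80/21*a + 15/7*b - 145/21*c - 15/7 lies in I (it reduces to 0).

First compute the reduced Gröbner basis of I by Buchberger's algorithm.
f_1 = 7*b*c + 4*a + 3*b - 5*c - 3, LT = b*c.
f_2 = 6*b**2 - 2*b - 4, LT = b**2.

S(f_1,f_2): lcm = b**2*c. S = 4/7*a*b + 3/7*b**2 - 8/21*b*c - 3/7*b + 2/3*c.
  leading term a*b: no divisor's leading term divides it; move 4/7*a*b to the remainder.
  leading term b**2: subtract (1/14)·f_2 from 3/7*b**2 - 8/21*b*c - 3/7*b + 2/3*c → -8/21*b*c - 2/7*b + 2/3*c + 2/7
  leading term b*c: subtract (-8/147)·f_1 from -8/21*b*c - 2/7*b + 2/3*c + 2/7 → 32/147*a - 6/49*b + 58/147*c + 6/49
  leading term a: no divisor's leading term divides it; move 32/147*a to the remainder.
  leading term b: no divisor's leading term divides it; move -6/49*b to the remainder.
  leading term c: no divisor's leading term divides it; move 58/147*c to the remainder.
  leading term 1: no divisor's leading term divides it; move 6/49 to the remainder.
  remainder 4/7*a*b + 32/147*a - 6/49*b + 58/147*c + 6/49 ≠ 0; add h_3 = 4/7*a*b + 32/147*a - 6/49*b + 58/147*c + 6/49 to the basis.

S(f_1,h_3): lcm = a*b*c. S = 4/7*a**2 + 3/7*a*b - 23/21*a*c + 3/14*b*c - 29/42*c**2 - 3/7*a - 3/14*c.
  leading term a**2: no divisor's leading term divides it; move 4/7*a**2 to the remainder.
  leading term a*b: subtract (3/4)·h_3 from 3/7*a*b - 23/21*a*c + 3/14*b*c - 29/42*c**2 - 3/7*a - 3/14*c → -23/21*a*c + 3/14*b*c - 29/42*c**2 - 29/49*a + 9/98*b - 25/49*c - 9/98
  leading term a*c: no divisor's leading term divides it; move -23/21*a*c to the remainder.
  leading term b*c: subtract (3/98)·f_1 from 3/14*b*c - 29/42*c**2 - 29/49*a + 9/98*b - 25/49*c - 9/98 → -29/42*c**2 - 5/7*a - 5/14*c
  leading term c**2: no divisor's leading term divides it; move -29/42*c**2 to the remainder.
  leading term a: no divisor's leading term divides it; move -5/7*a to the remainder.
  leading term c: no divisor's leading term divides it; move -5/14*c to the remainder.
  remainder 4/7*a**2 - 23/21*a*c - 29/42*c**2 - 5/7*a - 5/14*c ≠ 0; add h_4 = 4/7*a**2 - 23/21*a*c - 29/42*c**2 - 5/7*a - 5/14*c to the basis.

The other S-polynomials (S(f_2,h_3), S(f_1,h_4), S(f_2,h_4), S(h_3,h_4)) all reduce to 0 modulo the current basis, so we have a Gröbner basis.
Inter-reduce: drop elements whose leading term is divisible by another's, tail-reduce, and make monic.
Reduced Gröbner basis: {a**2 - 23/12*a*c - 29/24*c**2 - 5/4*a - 5/8*c, a*b + 8/21*a - 3/14*b + 29/42*c + 3/14, b**2 - 1/3*b - 2/3, b*c + 4/7*a + 3/7*b - 5/7*c - 3/7}.
Label its elements g_1 = a**2 - 23/12*a*c - 29/24*c**2 - 5/4*a - 5/8*c, g_2 = a*b + 8/21*a - 3/14*b + 29/42*c + 3/14, g_3 = b**2 - 1/3*b - 2/3, g_4 = b*c + 4/7*a + 3/7*b - 5/7*c - 3/7.

Reduce p = -10*a*b - 80/21*a + 15/7*b - 145/21*c - 15/7 modulo G:
  leading term a*b: subtract (-10)·g_2 from -10*a*b - 80/21*a + 15/7*b - 145/21*c - 15/7 → 0
  normal form = 0.
Since the normal form is 0, p ∈ I.

The remainder on division by a Gröbner basis is unique — it is the normal form.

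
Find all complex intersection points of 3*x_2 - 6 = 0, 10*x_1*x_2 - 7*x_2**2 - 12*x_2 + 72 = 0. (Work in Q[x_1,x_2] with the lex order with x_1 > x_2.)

Compute a lex Gröbner basis by Buchberger's algorithm.
f_1 = 3*x_2 - 6, LT = x_2.
f_2 = 10*x_1*x_2 - 7*x_2**2 - 12*x_2 + 72, LT = x_1*x_2.

S(f_1,f_2): lcm = x_1*x_2. S = -2*x_1 + 7/10*x_2**2 + 6/5*x_2 - 36/5.
  leading term x_1: no divisor's leading term divides it; move -2*x_1 to the remainder.
  leading term x_2**2: subtract (7/30*x_2)·f_1 from 7/10*x_2**2 + 6/5*x_2 - 36/5 → 13/5*x_2 - 36/5
  leading term x_2: subtract (13/15)·f_1 from 13/5*x_2 - 36/5 → -2
  leading term 1: no divisor's leading term divides it; move -2 to the remainder.
  remainder -2*x_1 - 2 ≠ 0; add h_3 = -2*x_1 - 2 to the basis.

The other S-polynomials (S(f_1,h_3), S(f_2,h_3)) all reduce to 0 modulo the current basis, so we have a Gröbner basis.
Inter-reduce: drop elements whose leading term is divisible by another's, tail-reduce, and make monic.
Reduced Gröbner basis: {x_1 + 1, x_2 - 2}.

The lex basis is triangular: the last element involves only x_2. Solving x_2 - 2 = 0 gives x_2 ∈ {2}; substituting each value into the earlier elements determines the remaining variables.
  x_2 = 2: the earlier basis element becomes x_1 + 1 = 0, giving x_1 = -1 — point (-1, 2).

{(-1, 2)}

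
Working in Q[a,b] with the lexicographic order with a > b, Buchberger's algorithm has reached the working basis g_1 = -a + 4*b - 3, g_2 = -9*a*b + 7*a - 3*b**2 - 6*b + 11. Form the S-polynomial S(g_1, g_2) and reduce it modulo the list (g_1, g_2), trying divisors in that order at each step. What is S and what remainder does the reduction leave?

lcm(LM(g_1), LM(g_2)) = a*b.
S = (lcm/LT(g_1))·g_1 − (lcm/LT(g_2))·g_2 = 7/9*a - 13/3*b**2 + 7/3*b + 11/9.
Reduce S modulo (g_1, g_2) in that order:
  leading term a: subtract (-7/9)·g_1 from 7/9*a - 13/3*b**2 + 7/3*b + 11/9 → -13/3*b**2 + 49/9*b - 10/9
  leading term b**2: no divisor's leading term divides it; move -13/3*b**2 to the remainder.
  leading term b: no divisor's leading term divides it; move 49/9*b to the remainder.
  leading term 1: no divisor's leading term divides it; move -10/9 to the remainder.
The remainder -13/3*b**2 + 49/9*b - 10/9 is nonzero, so it would be added as the next basis element.

S(g_1, g_2) = 7/9*a - 13/3*b**2 + 7/3*b + 11/9; remainder on division = -13/3*b**2 + 49/9*b - 10/9.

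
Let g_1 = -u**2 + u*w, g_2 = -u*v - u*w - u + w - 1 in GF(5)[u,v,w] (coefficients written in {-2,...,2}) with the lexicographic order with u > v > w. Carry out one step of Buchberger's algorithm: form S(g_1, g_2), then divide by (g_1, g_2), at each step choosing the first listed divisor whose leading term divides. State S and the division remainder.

lcm(LM(g_1), LM(g_2)) = u**2*v.
S = (lcm/LT(g_1))·g_1 − (lcm/LT(g_2))·g_2 = -u**2*w - u**2 - u*v*w + u*w - u.
Reduce S modulo (g_1, g_2) in that order:
  leading term u**2*w: subtract (w)·g_1 from -u**2*w - u**2 - u*v*w + u*w - u → -u**2 - u*v*w - u*w**2 + u*w - u
  leading term u**2: subtract (1)·g_1 from -u**2 - u*v*w - u*w**2 + u*w - u → -u*v*w - u*w**2 - u
  leading term u*v*w: subtract (w)·g_2 from -u*v*w - u*w**2 - u → u*w - u - w**2 + w
  leading term u*w: no divisor's leading term divides it; move u*w to the remainder.
  leading term u: no divisor's leading term divides it; move -u to the remainder.
  leading term w**2: no divisor's leading term divides it; move -w**2 to the remainder.
  leading term w: no divisor's leading term divides it; move w to the remainder.
The remainder u*w - u - w**2 + w is nonzero, so it would be added as the next basis element.

S(g_1, g_2) = -u**2*w - u**2 - u*v*w + u*w - u; remainder on division = u*w - u - w**2 + w.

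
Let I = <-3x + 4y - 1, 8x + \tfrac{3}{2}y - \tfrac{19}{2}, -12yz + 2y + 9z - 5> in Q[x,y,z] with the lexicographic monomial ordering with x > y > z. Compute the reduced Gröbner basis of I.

Buchberger's algorithm terminates because the ascending chain of leading-term ideals stabilizes.

f_1 = -3x + 4y - 1, LT = x.
f_2 = 8x + \tfrac{3}{2}y - \tfrac{19}{2}, LT = x.
f_3 = -12yz + 2y + 9z - 5, LT = yz.

S(f_1,f_2): lcm = x. S = -\tfrac{73}{48}y + \tfrac{73}{48}.
  reduce S modulo (f_1, f_2, f_3):
  remainder -\tfrac{73}{48}y + \tfrac{73}{48} ≠ 0; add g_4 = -\tfrac{73}{48}y + \tfrac{73}{48} to the basis.

S(f_3,g_4): lcm = yz. S = -\tfrac{1}{6}y + \tfrac{1}{4}z + \tfrac{5}{12}.
  reduce S modulo (f_1, f_2, f_3, g_4):
  remainder \tfrac{1}{4}z + \tfrac{1}{4} ≠ 0; add g_5 = \tfrac{1}{4}z + \tfrac{1}{4} to the basis.

The other S-polynomials (S(f_1,f_3), S(f_2,f_3), S(f_1,g_4), S(f_2,g_4), S(f_1,g_5), S(f_2,g_5), S(f_3,g_5), S(g_4,g_5)) all reduce to 0 modulo the current basis, so we have a Gröbner basis.
Inter-reduce: drop elements whose leading term is divisible by another's, tail-reduce, and make monic.

G = {x - 1, y - 1, z + 1}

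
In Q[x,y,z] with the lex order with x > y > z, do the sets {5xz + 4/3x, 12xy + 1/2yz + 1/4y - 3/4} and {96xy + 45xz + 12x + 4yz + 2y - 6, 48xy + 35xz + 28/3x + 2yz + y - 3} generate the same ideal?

Yes, the ideals are equal.

For a fixed monomial order, each ideal has a unique reduced Gröbner basis; comparing bases decides equality.
Buchberger on the first generating set:
f_1 = 5xz + 4/3x, LT = xz.
f_2 = 12xy + 1/2yz + 1/4y - 3/4, LT = xy.

S(f_1,f_2): lcm = xyz. S = 4/15xy - 1/24yz^2 - 1/48yz + 1/16z.
  leading term xy: subtract (1/45)·f_2 from 4/15xy - 1/24yz^2 - 1/48yz + 1/16z → -1/24yz^2 - 23/720yz - 1/180y + 1/16z + 1/60
  leading term yz^2: no divisor's leading term divides it; move -1/24yz^2 to the remainder.
  leading term yz: no divisor's leading term divides it; move -23/720yz to the remainder.
  leading term y: no divisor's leading term divides it; move -1/180y to the remainder.
  leading term z: no divisor's leading term divides it; move 1/16z to the remainder.
  leading term 1: no divisor's leading term divides it; move 1/60 to the remainder.
  remainder -1/24yz^2 - 23/720yz - 1/180y + 1/16z + 1/60 ≠ 0; add g_3 = -1/24yz^2 - 23/720yz - 1/180y + 1/16z + 1/60 to the basis.

The other S-polynomials (S(f_1,g_3), S(f_2,g_3)) all reduce to 0 modulo the current basis, so we have a Gröbner basis.
Inter-reduce: drop elements whose leading term is divisible by another's, tail-reduce, and make monic.
Reduced Gröbner basis: {xy + 1/24yz + 1/48y - 1/16, xz + 4/15x, yz^2 + 23/30yz + 2/15y - 3/2z - 2/5}.

Buchberger on the second generating set:
h_1 = 96xy + 45xz + 12x + 4yz + 2y - 6, LT = xy.
h_2 = 48xy + 35xz + 28/3x + 2yz + y - 3, LT = xy.

S(h_1,h_2): lcm = xy. S = -25/96xz - 5/72x.
  leading term xz: no divisor's leading term divides it; move -25/96xz to the remainder.
  leading term x: no divisor's leading term divides it; move -5/72x to the remainder.
  remainder -25/96xz - 5/72x ≠ 0; add k_3 = -25/96xz - 5/72x to the basis.

S(h_1,k_3): lcm = xyz. S = -4/15xy + 15/32xz^2 + 1/8xz + 1/24yz^2 + 1/48yz - 1/16z.
  leading term xy: subtract (-1/360)·h_1 from -4/15xy + 15/32xz^2 + 1/8xz + 1/24yz^2 + 1/48yz - 1/16z → 15/32xz^2 + 1/4xz + 1/30x + 1/24yz^2 + 23/720yz + 1/180y - 1/16z - 1/60
  leading term xz^2: subtract (-9/5z)·k_3 from 15/32xz^2 + 1/4xz + 1/30x + 1/24yz^2 + 23/720yz + 1/180y - 1/16z - 1/60 → 1/8xz + 1/30x + 1/24yz^2 + 23/720yz + 1/180y - 1/16z - 1/60
  leading term xz: subtract (-12/25)·k_3 from 1/8xz + 1/30x + 1/24yz^2 + 23/720yz + 1/180y - 1/16z - 1/60 → 1/24yz^2 + 23/720yz + 1/180y - 1/16z - 1/60
  leading term yz^2: no divisor's leading term divides it; move 1/24yz^2 to the remainder.
  leading term yz: no divisor's leading term divides it; move 23/720yz to the remainder.
  leading term y: no divisor's leading term divides it; move 1/180y to the remainder.
  leading term z: no divisor's leading term divides it; move -1/16z to the remainder.
  leading term 1: no divisor's leading term divides it; move -1/60 to the remainder.
  remainder 1/24yz^2 + 23/720yz + 1/180y - 1/16z - 1/60 ≠ 0; add k_4 = 1/24yz^2 + 23/720yz + 1/180y - 1/16z - 1/60 to the basis.

The other S-polynomials (S(h_2,k_3), S(h_1,k_4), S(h_2,k_4), S(k_3,k_4)) all reduce to 0 modulo the current basis, so we have a Gröbner basis.
Inter-reduce: drop elements whose leading term is divisible by another's, tail-reduce, and make monic.
Reduced Gröbner basis: {xy + 1/24yz + 1/48y - 1/16, xz + 4/15x, yz^2 + 23/30yz + 2/15y - 3/2z - 2/5}.

Same reduced basis, so the two generating sets span the same ideal.
The same test decides containment: I ⊆ J iff every generator of I reduces to 0 modulo a Gröbner basis of J.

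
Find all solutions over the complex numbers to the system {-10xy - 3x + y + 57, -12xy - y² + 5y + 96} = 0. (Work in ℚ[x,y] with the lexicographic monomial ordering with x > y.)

{(-2, -3), (-3*sqrt(8065)/80 - 41/16, 13/4 - sqrt(8065)/20), (-41/16 + 3*sqrt(8065)/80, 13/4 + sqrt(8065)/20)}

Compute a lex Gröbner basis by Buchberger's algorithm.
f_1 = -10xy - 3x + y + 57, LT = xy.
f_2 = -12xy - y² + 5y + 96, LT = xy.

S(f_1,f_2): lcm = xy. S = 3/10x - 1/12y² + 19/60y + 23/10.
  leading term x: no divisor's leading term divides it; move 3/10x to the remainder.
  leading term y²: no divisor's leading term divides it; move -1/12y² to the remainder.
  leading term y: no divisor's leading term divides it; move 19/60y to the remainder.
  leading term 1: no divisor's leading term divides it; move 23/10 to the remainder.
  remainder 3/10x - 1/12y² + 19/60y + 23/10 ≠ 0; add h_3 = 3/10x - 1/12y² + 19/60y + 23/10 to the basis.

S(f_1,h_3): lcm = xy. S = 3/10x + 5/18y³ - 19/18y² - 233/30y - 57/10.
  leading term x: subtract (1)·h_3 from 3/10x + 5/18y³ - 19/18y² - 233/30y - 57/10 → 5/18y³ - 35/36y² - 97/12y - 8
  leading term y³: no divisor's leading term divides it; move 5/18y³ to the remainder.
  leading term y²: no divisor's leading term divides it; move -35/36y² to the remainder.
  leading term y: no divisor's leading term divides it; move -97/12y to the remainder.
  leading term 1: no divisor's leading term divides it; move -8 to the remainder.
  remainder 5/18y³ - 35/36y² - 97/12y - 8 ≠ 0; add h_4 = 5/18y³ - 35/36y² - 97/12y - 8 to the basis.

S(f_2,h_3): lcm = xy. S = 5/18y³ - 35/36y² - 97/12y - 8.
  leading term y³: subtract (1)·h_4 from 5/18y³ - 35/36y² - 97/12y - 8 → 0
  remainder 0.

S(f_1,h_4): lcm = xy³. S = 19/5xy² + 291/10xy + 144/5x - 1/10y³ - 57/10y².
  leading term xy²: subtract (-19/50y)·f_1 from 19/5xy² + 291/10xy + 144/5x - 1/10y³ - 57/10y² → 699/25xy + 144/5x - 1/10y³ - 133/25y² + 1083/50y
  leading term xy: subtract (-699/250)·f_1 from 699/25xy + 144/5x - 1/10y³ - 133/25y² + 1083/50y → 5103/250x - 1/10y³ - 133/25y² + 3057/125y + 39843/250
  leading term x: subtract (1701/25)·h_3 from 5103/250x - 1/10y³ - 133/25y² + 3057/125y + 39843/250 → -1/10y³ + 7/20y² + 291/100y + 72/25
  leading term y³: subtract (-9/25)·h_4 from -1/10y³ + 7/20y² + 291/100y + 72/25 → 0
  remainder 0.

S(f_2,h_4): lcm = xy³. S = 7/2xy² + 291/10xy + 144/5x + 1/12y⁴ - 5/12y³ - 8y².
  leading term xy²: subtract (-7/20y)·f_1 from 7/2xy² + 291/10xy + 144/5x + 1/12y⁴ - 5/12y³ - 8y² → 561/20xy + 144/5x + 1/12y⁴ - 5/12y³ - 153/20y² + 399/20y
  leading term xy: subtract (-561/200)·f_1 from 561/20xy + 144/5x + 1/12y⁴ - 5/12y³ - 153/20y² + 399/20y → 4077/200x + 1/12y⁴ - 5/12y³ - 153/20y² + 4551/200y + 31977/200
  leading term x: subtract (1359/20)·h_3 from 4077/200x + 1/12y⁴ - 5/12y³ - 153/20y² + 4551/200y + 31977/200 → 1/12y⁴ - 5/12y³ - 159/80y² + 99/80y + 18/5
  leading term y⁴: subtract (3/10y)·h_4 from 1/12y⁴ - 5/12y³ - 159/80y² + 99/80y + 18/5 → -⅛y³ + 7/16y² + 291/80y + 18/5
  leading term y³: subtract (-9/20)·h_4 from -⅛y³ + 7/16y² + 291/80y + 18/5 → 0
  remainder 0.

S(h_3,h_4): leading monomials are coprime, so the S-polynomial reduces to 0 (Buchberger's first criterion).
Every S-polynomial of the final basis reduces to 0, so we have a Gröbner basis.
Inter-reduce: drop elements whose leading term is divisible by another's, tail-reduce, and make monic.
Reduced Gröbner basis: {x - 5/18y² + 19/18y + 23/3, y³ - 7/2y² - 291/10y - 144/5}.

From the last basis element, y³ - 7/2y² - 291/10y - 144/5 = 0, so y takes values in {-3, 13/4 - sqrt(8065)/20, 13/4 + sqrt(8065)/20}. Each choice, substituted upward through the basis, yields the corresponding point(s) of the solution set.
  y = -3: the earlier basis element becomes x + 2 = 0, giving x = -2 — point (-2, -3).
  y = 13/4 - sqrt(8065)/20: the earlier basis element becomes x + 41/16 + 3*sqrt(8065)/80 = 0, giving x = -3*sqrt(8065)/80 - 41/16 — point (-3*sqrt(8065)/80 - 41/16, 13/4 - sqrt(8065)/20).
  y = 13/4 + sqrt(8065)/20: the earlier basis element becomes x - 3*sqrt(8065)/80 + 41/16 = 0, giving x = -41/16 + 3*sqrt(8065)/80 — point (-41/16 + 3*sqrt(8065)/80, 13/4 + sqrt(8065)/20).
Each listed point satisfies every original equation (direct substitution).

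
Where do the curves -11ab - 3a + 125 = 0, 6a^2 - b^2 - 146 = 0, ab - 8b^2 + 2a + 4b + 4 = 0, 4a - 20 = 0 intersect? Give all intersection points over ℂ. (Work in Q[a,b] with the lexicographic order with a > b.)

{(5, 2)}

Compute a lex Gröbner basis by Buchberger's algorithm.
f_1 = -11ab - 3a + 125, LT = ab.
f_2 = 6a^2 - b^2 - 146, LT = a^2.
f_3 = ab + 2a - 8b^2 + 4b + 4, LT = ab.
f_4 = 4a - 20, LT = a.

S(f_1,f_2): lcm = a^2b. S = 3/11a^2 - 125/11a + 1/6b^3 + 73/3b.
  leading term a^2: subtract (1/22)·f_2 from 3/11a^2 - 125/11a + 1/6b^3 + 73/3b → -125/11a + 1/6b^3 + 1/22b^2 + 73/3b + 73/11
  leading term a: subtract (-125/44)·f_4 from -125/11a + 1/6b^3 + 1/22b^2 + 73/3b + 73/11 → 1/6b^3 + 1/22b^2 + 73/3b - 552/11
  leading term b^3: no divisor's leading term divides it; move 1/6b^3 to the remainder.
  leading term b^2: no divisor's leading term divides it; move 1/22b^2 to the remainder.
  leading term b: no divisor's leading term divides it; move 73/3b to the remainder.
  leading term 1: no divisor's leading term divides it; move -552/11 to the remainder.
  remainder 1/6b^3 + 1/22b^2 + 73/3b - 552/11 ≠ 0; add h_5 = 1/6b^3 + 1/22b^2 + 73/3b - 552/11 to the basis.

S(f_1,f_3): lcm = ab. S = -19/11a + 8b^2 - 4b - 169/11.
  leading term a: subtract (-19/44)·f_4 from -19/11a + 8b^2 - 4b - 169/11 → 8b^2 - 4b - 24
  leading term b^2: no divisor's leading term divides it; move 8b^2 to the remainder.
  leading term b: no divisor's leading term divides it; move -4b to the remainder.
  leading term 1: no divisor's leading term divides it; move -24 to the remainder.
  remainder 8b^2 - 4b - 24 ≠ 0; add h_6 = 8b^2 - 4b - 24 to the basis.

S(f_1,f_4): lcm = ab. S = 3/11a + 5b - 125/11.
  leading term a: subtract (3/44)·f_4 from 3/11a + 5b - 125/11 → 5b - 10
  leading term b: no divisor's leading term divides it; move 5b to the remainder.
  leading term 1: no divisor's leading term divides it; move -10 to the remainder.
  remainder 5b - 10 ≠ 0; add h_7 = 5b - 10 to the basis.

The other S-polynomials (S(f_2,f_3), S(f_2,f_4), S(f_3,f_4), S(f_1,h_5), S(f_2,h_5), S(f_3,h_5), S(f_4,h_5), S(f_1,h_6), S(f_2,h_6), S(f_3,h_6), S(f_4,h_6), S(h_5,h_6), S(f_1,h_7), S(f_2,h_7), S(f_3,h_7), S(f_4,h_7), S(h_5,h_7), S(h_6,h_7)) all reduce to 0 modulo the current basis, so we have a Gröbner basis.
Inter-reduce: drop elements whose leading term is divisible by another's, tail-reduce, and make monic.
Reduced Gröbner basis: {a - 5, b - 2}.

Since the basis is lex-ordered, b - 2 is univariate in b. Its roots are {2}. Back-substituting each root into the other basis elements fixes the other coordinates.
  b = 2: the earlier basis element becomes a - 5 = 0, giving a = 5 — point (5, 2).
Check: every point annihilates each of the original generators.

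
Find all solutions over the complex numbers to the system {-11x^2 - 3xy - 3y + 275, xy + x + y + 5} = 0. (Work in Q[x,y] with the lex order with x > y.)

Compute a lex Gröbner basis by Buchberger's algorithm.
f_1 = -11x^2 - 3xy - 3y + 275, LT = x^2.
f_2 = xy + x + y + 5, LT = xy.

S(f_1,f_2): lcm = x^2y. S = -x^2 + 3/11xy^2 - xy - 5x + 3/11y^2 - 25y.
  leading term x^2: subtract (1/11)·f_1 from -x^2 + 3/11xy^2 - xy - 5x + 3/11y^2 - 25y → 3/11xy^2 - 8/11xy - 5x + 3/11y^2 - 272/11y - 25
  leading term xy^2: subtract (3/11y)·f_2 from 3/11xy^2 - 8/11xy - 5x + 3/11y^2 - 272/11y - 25 → -xy - 5x - 287/11y - 25
  leading term xy: subtract (-1)·f_2 from -xy - 5x - 287/11y - 25 → -4x - 276/11y - 20
  leading term x: no divisor's leading term divides it; move -4x to the remainder.
  leading term y: no divisor's leading term divides it; move -276/11y to the remainder.
  leading term 1: no divisor's leading term divides it; move -20 to the remainder.
  remainder -4x - 276/11y - 20 ≠ 0; add h_3 = -4x - 276/11y - 20 to the basis.

S(f_1,h_3): lcm = x^2. S = -6xy - 5x + 3/11y - 25.
  leading term xy: subtract (-6)·f_2 from -6xy - 5x + 3/11y - 25 → x + 69/11y + 5
  leading term x: subtract (-1/4)·h_3 from x + 69/11y + 5 → 0
  remainder 0.

S(f_2,h_3): lcm = xy. S = x - 69/11y^2 - 4y + 5.
  leading term x: subtract (-1/4)·h_3 from x - 69/11y^2 - 4y + 5 → -69/11y^2 - 113/11y
  leading term y^2: no divisor's leading term divides it; move -69/11y^2 to the remainder.
  leading term y: no divisor's leading term divides it; move -113/11y to the remainder.
  remainder -69/11y^2 - 113/11y ≠ 0; add h_4 = -69/11y^2 - 113/11y to the basis.

S(f_1,h_4): leading monomials are coprime, so the S-polynomial reduces to 0 (Buchberger's first criterion).
S(f_2,h_4): lcm = xy^2. S = -44/69xy + y^2 + 5y.
  leading term xy: subtract (-44/69)·f_2 from -44/69xy + y^2 + 5y → 44/69x + y^2 + 389/69y + 220/69
  leading term x: subtract (-11/69)·h_3 from 44/69x + y^2 + 389/69y + 220/69 → y^2 + 113/69y
  leading term y^2: subtract (-11/69)·h_4 from y^2 + 113/69y → 0
  remainder 0.

S(h_3,h_4): leading monomials are coprime, so the S-polynomial reduces to 0 (Buchberger's first criterion).
Every S-polynomial of the final basis reduces to 0, so we have a Gröbner basis.
Inter-reduce: drop elements whose leading term is divisible by another's, tail-reduce, and make monic.
Reduced Gröbner basis: {x + 69/11y + 5, y^2 + 113/69y}.

The lex basis is triangular: the last element involves only y. Solving y^2 + 113/69y = 0 gives y ∈ {-113/69, 0}; substituting each value into the earlier elements determines the remaining variables.
  y = -113/69: the earlier basis element becomes x - 58/11 = 0, giving x = 58/11 — point (58/11, -113/69).
  y = 0: the earlier basis element becomes x + 5 = 0, giving x = -5 — point (-5, 0).
Check: every point annihilates each of the original generators.

{(58/11, -113/69), (-5, 0)}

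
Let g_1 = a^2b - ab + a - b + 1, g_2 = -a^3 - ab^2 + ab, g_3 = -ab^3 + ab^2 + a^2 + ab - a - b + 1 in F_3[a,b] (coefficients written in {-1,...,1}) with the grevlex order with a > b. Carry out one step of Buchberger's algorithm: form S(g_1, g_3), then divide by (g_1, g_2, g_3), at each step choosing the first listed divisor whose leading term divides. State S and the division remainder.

lcm(LM(g_1), LM(g_3)) = a^2b^3.
S = (lcm/LT(g_1))·g_1 − (lcm/LT(g_3))·g_3 = a^2b^2 - ab^3 + a^3 + a^2b + ab^2 - b^3 - a^2 - ab + b^2 + a.
Reduce S modulo (g_1, g_2, g_3) in that order:
  leading term a^2b^2: subtract (b)·g_1 from a^2b^2 - ab^3 + a^3 + a^2b + ab^2 - b^3 - a^2 - ab + b^2 + a → -ab^3 + a^3 + a^2b - ab^2 - b^3 - a^2 + ab - b^2 + a - b
  leading term ab^3: subtract (1)·g_3 from -ab^3 + a^3 + a^2b - ab^2 - b^3 - a^2 + ab - b^2 + a - b → a^3 + a^2b + ab^2 - b^3 + a^2 - b^2 - a - 1
  leading term a^3: subtract (-1)·g_2 from a^3 + a^2b + ab^2 - b^3 + a^2 - b^2 - a - 1 → a^2b - b^3 + a^2 + ab - b^2 - a - 1
  leading term a^2b: subtract (1)·g_1 from a^2b - b^3 + a^2 + ab - b^2 - a - 1 → -b^3 + a^2 - ab - b^2 + a + b + 1
  leading term b^3: no divisor's leading term divides it; move -b^3 to the remainder.
  leading term a^2: no divisor's leading term divides it; move a^2 to the remainder.
  leading term ab: no divisor's leading term divides it; move -ab to the remainder.
  leading term b^2: no divisor's leading term divides it; move -b^2 to the remainder.
  leading term a: no divisor's leading term divides it; move a to the remainder.
  leading term b: no divisor's leading term divides it; move b to the remainder.
  leading term 1: no divisor's leading term divides it; move 1 to the remainder.
The remainder -b^3 + a^2 - ab - b^2 + a + b + 1 is nonzero, so it would be added as the next basis element.

S(g_1, g_3) = a^2b^2 - ab^3 + a^3 + a^2b + ab^2 - b^3 - a^2 - ab + b^2 + a; remainder on division = -b^3 + a^2 - ab - b^2 + a + b + 1.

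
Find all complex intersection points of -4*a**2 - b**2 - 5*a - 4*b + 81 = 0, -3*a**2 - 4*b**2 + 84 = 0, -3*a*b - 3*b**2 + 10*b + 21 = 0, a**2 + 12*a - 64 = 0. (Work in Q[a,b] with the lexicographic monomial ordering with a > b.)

Compute a lex Gröbner basis by Buchberger's algorithm.
f_1 = -4*a**2 - 5*a - b**2 - 4*b + 81, LT = a**2.
f_2 = -3*a**2 - 4*b**2 + 84, LT = a**2.
f_3 = -3*a*b - 3*b**2 + 10*b + 21, LT = a*b.
f_4 = a**2 + 12*a - 64, LT = a**2.

S(f_1,f_2): lcm = a**2. S = 5/4*a - 13/12*b**2 + b + 31/4.
  leading term a: no divisor's leading term divides it; move 5/4*a to the remainder.
  leading term b**2: no divisor's leading term divides it; move -13/12*b**2 to the remainder.
  leading term b: no divisor's leading term divides it; move b to the remainder.
  leading term 1: no divisor's leading term divides it; move 31/4 to the remainder.
  remainder 5/4*a - 13/12*b**2 + b + 31/4 ≠ 0; add h_5 = 5/4*a - 13/12*b**2 + b + 31/4 to the basis.

S(f_1,f_3): lcm = a**2*b. S = -a*b**2 + 55/12*a*b + 7*a + 1/4*b**3 + b**2 - 81/4*b.
  leading term a*b**2: subtract (1/3*b)·f_3 from -a*b**2 + 55/12*a*b + 7*a + 1/4*b**3 + b**2 - 81/4*b → 55/12*a*b + 7*a + 5/4*b**3 - 7/3*b**2 - 109/4*b
  leading term a*b: subtract (-55/36)·f_3 from 55/12*a*b + 7*a + 5/4*b**3 - 7/3*b**2 - 109/4*b → 7*a + 5/4*b**3 - 83/12*b**2 - 431/36*b + 385/12
  leading term a: subtract (28/5)·h_5 from 7*a + 5/4*b**3 - 83/12*b**2 - 431/36*b + 385/12 → 5/4*b**3 - 17/20*b**2 - 3163/180*b - 679/60
  leading term b**3: no divisor's leading term divides it; move 5/4*b**3 to the remainder.
  leading term b**2: no divisor's leading term divides it; move -17/20*b**2 to the remainder.
  leading term b: no divisor's leading term divides it; move -3163/180*b to the remainder.
  leading term 1: no divisor's leading term divides it; move -679/60 to the remainder.
  remainder 5/4*b**3 - 17/20*b**2 - 3163/180*b - 679/60 ≠ 0; add h_6 = 5/4*b**3 - 17/20*b**2 - 3163/180*b - 679/60 to the basis.

S(f_1,f_4): lcm = a**2. S = -43/4*a + 1/4*b**2 + b + 175/4.
  leading term a: subtract (-43/5)·h_5 from -43/4*a + 1/4*b**2 + b + 175/4 → -136/15*b**2 + 48/5*b + 552/5
  leading term b**2: no divisor's leading term divides it; move -136/15*b**2 to the remainder.
  leading term b: no divisor's leading term divides it; move 48/5*b to the remainder.
  leading term 1: no divisor's leading term divides it; move 552/5 to the remainder.
  remainder -136/15*b**2 + 48/5*b + 552/5 ≠ 0; add h_7 = -136/15*b**2 + 48/5*b + 552/5 to the basis.

S(f_2,f_3): lcm = a**2*b. S = -a*b**2 + 10/3*a*b + 7*a + 4/3*b**3 - 28*b.
  leading term a*b**2: subtract (1/3*b)·f_3 from -a*b**2 + 10/3*a*b + 7*a + 4/3*b**3 - 28*b → 10/3*a*b + 7*a + 7/3*b**3 - 10/3*b**2 - 35*b
  leading term a*b: subtract (-10/9)·f_3 from 10/3*a*b + 7*a + 7/3*b**3 - 10/3*b**2 - 35*b → 7*a + 7/3*b**3 - 20/3*b**2 - 215/9*b + 70/3
  leading term a: subtract (28/5)·h_5 from 7*a + 7/3*b**3 - 20/3*b**2 - 215/9*b + 70/3 → 7/3*b**3 - 3/5*b**2 - 1327/45*b - 301/15
  leading term b**3: subtract (28/15)·h_6 from 7/3*b**3 - 3/5*b**2 - 1327/45*b - 301/15 → 74/75*b**2 + 2236/675*b + 238/225
  leading term b**2: subtract (-37/340)·h_7 from 74/75*b**2 + 2236/675*b + 238/225 → 2000/459*b + 2000/153
  leading term b: no divisor's leading term divides it; move 2000/459*b to the remainder.
  leading term 1: no divisor's leading term divides it; move 2000/153 to the remainder.
  remainder 2000/459*b + 2000/153 ≠ 0; add h_8 = 2000/459*b + 2000/153 to the basis.

The other S-polynomials (S(f_2,f_4), S(f_3,f_4), S(f_1,h_5), S(f_2,h_5), S(f_3,h_5), S(f_4,h_5), S(f_1,h_6), S(f_2,h_6), S(f_3,h_6), S(f_4,h_6), S(h_5,h_6), S(f_1,h_7), S(f_2,h_7), S(f_3,h_7), S(f_4,h_7), S(h_5,h_7), S(h_6,h_7), S(f_1,h_8), S(f_2,h_8), S(f_3,h_8), S(f_4,h_8), S(h_5,h_8), S(h_6,h_8), S(h_7,h_8)) all reduce to 0 modulo the current basis, so we have a Gröbner basis.
Inter-reduce: drop elements whose leading term is divisible by another's, tail-reduce, and make monic.
Reduced Gröbner basis: {a - 4, b + 3}.

The lex basis is triangular: the last element involves only b. Solving b + 3 = 0 gives b ∈ {-3}; substituting each value into the earlier elements determines the remaining variables.
  b = -3: the earlier basis element becomes a - 4 = 0, giving a = 4 — point (4, -3).
Check: every point annihilates each of the original generators.

{(4, -3)}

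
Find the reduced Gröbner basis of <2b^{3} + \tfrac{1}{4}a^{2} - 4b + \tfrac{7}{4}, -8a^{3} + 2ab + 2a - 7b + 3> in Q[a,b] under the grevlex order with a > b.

f_1 = 2b^{3} + \tfrac{1}{4}a^{2} - 4b + \tfrac{7}{4}, LT = b^{3}.
f_2 = -8a^{3} + 2ab + 2a - 7b + 3, LT = a^{3}.

The S-polynomials (S(f_1,f_2)) all reduce to 0 modulo the current basis, so we have a Gröbner basis.

G = {a^{3} - \tfrac{1}{4}ab - \tfrac{1}{4}a + \tfrac{7}{8}b - \tfrac{3}{8}, b^{3} + \tfrac{1}{8}a^{2} - 2b + \tfrac{7}{8}}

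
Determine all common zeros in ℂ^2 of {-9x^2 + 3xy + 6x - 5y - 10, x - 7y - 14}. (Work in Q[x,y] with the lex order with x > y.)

Compute a lex Gröbner basis by Buchberger's algorithm.
f_1 = -9x^2 + 3xy + 6x - 5y - 10, LT = x^2.
f_2 = x - 7y - 14, LT = x.

S(f_1,f_2): lcm = x^2. S = 20/3xy + 40/3x + 5/9y + 10/9.
  leading term xy: subtract (20/3y)·f_2 from 20/3xy + 40/3x + 5/9y + 10/9 → 40/3x + 140/3y^2 + 845/9y + 10/9
  leading term x: subtract (40/3)·f_2 from 40/3x + 140/3y^2 + 845/9y + 10/9 → 140/3y^2 + 1685/9y + 1690/9
  leading term y^2: no divisor's leading term divides it; move 140/3y^2 to the remainder.
  leading term y: no divisor's leading term divides it; move 1685/9y to the remainder.
  leading term 1: no divisor's leading term divides it; move 1690/9 to the remainder.
  remainder 140/3y^2 + 1685/9y + 1690/9 ≠ 0; add h_3 = 140/3y^2 + 1685/9y + 1690/9 to the basis.

The other S-polynomials (S(f_1,h_3), S(f_2,h_3)) all reduce to 0 modulo the current basis, so we have a Gröbner basis.
Inter-reduce: drop elements whose leading term is divisible by another's, tail-reduce, and make monic.
Reduced Gröbner basis: {x - 7y - 14, y^2 + 337/84y + 169/42}.

Elimination: the polynomial y^2 + 337/84y + 169/42 lies in the elimination ideal for y, so y ∈ {-169/84, -2}. For each such y, the remaining basis elements (now univariate) give the rest of the solution.
  y = -169/84: the earlier basis element becomes x + 1/12 = 0, giving x = -1/12 — point (-1/12, -169/84).
  y = -2: the earlier basis element becomes x = 0, giving x = 0 — point (0, -2).
Substituting each solution back into the original system confirms all equations vanish.

{(-1/12, -169/84), (0, -2)}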